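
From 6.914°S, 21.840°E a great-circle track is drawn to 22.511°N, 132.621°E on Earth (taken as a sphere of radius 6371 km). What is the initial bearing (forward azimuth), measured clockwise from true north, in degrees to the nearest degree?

68°

Δλ = 110.781° = 1.9335 rad.
y = sin Δλ · cos φ₂ = (0.9349)(0.9238) = 0.8637
x = cos φ₁ sin φ₂ − sin φ₁ cos φ₂ cos Δλ = (0.9927)(0.3829) − (-0.1204)(0.9238)(-0.3548) = 0.3406
θ = atan2(y, x) = 68.48°, so the bearing is 68°.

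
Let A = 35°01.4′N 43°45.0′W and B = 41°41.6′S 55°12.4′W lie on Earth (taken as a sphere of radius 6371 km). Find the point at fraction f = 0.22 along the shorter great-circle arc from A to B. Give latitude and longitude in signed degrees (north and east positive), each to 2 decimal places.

18.16°, -46.44°

Central angle δ = 1.3515 rad. Interpolating on the sphere with fraction f = 0.22:
P = [sin((1−f)δ)·A + sin(fδ)·B] / sin δ = 0.8908·A + 0.3002·B in Cartesian coordinates,
giving P = (0.6549, -0.6885, 0.3116), i.e. latitude 18.16°, longitude -46.44°.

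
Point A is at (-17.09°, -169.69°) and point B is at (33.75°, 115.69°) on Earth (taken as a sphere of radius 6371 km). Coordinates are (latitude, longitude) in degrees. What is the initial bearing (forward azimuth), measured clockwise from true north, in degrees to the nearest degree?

307°

With φ₁ = -0.2983, φ₂ = 0.5890, Δλ = -1.3024 rad, the forward-azimuth formula gives
θ = atan2( sin Δλ cos φ₂ , cos φ₁ sin φ₂ − sin φ₁ cos φ₂ cos Δλ ) = atan2(-0.8017, 0.5958) = -53.38°.
Adding 360° brings this into [0°, 360°): 307°.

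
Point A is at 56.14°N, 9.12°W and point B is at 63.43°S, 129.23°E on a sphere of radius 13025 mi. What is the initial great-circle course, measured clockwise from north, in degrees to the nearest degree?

127°

Δλ = 138.350° = 2.4147 rad.
y = sin Δλ · cos φ₂ = (0.6646)(0.4473) = 0.2973
x = cos φ₁ sin φ₂ − sin φ₁ cos φ₂ cos Δλ = (0.5572)(-0.8944) − (0.8304)(0.4473)(-0.7472) = -0.2208
θ = atan2(y, x) = 126.60°, so the bearing is 127°.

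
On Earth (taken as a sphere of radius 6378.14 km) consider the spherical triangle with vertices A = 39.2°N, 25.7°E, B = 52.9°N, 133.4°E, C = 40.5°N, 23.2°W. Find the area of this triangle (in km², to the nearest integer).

Side lengths (central angles): a = 1.4736, b = 0.6471, c = 1.2004 rad; semiperimeter s = 1.6606.
By l'Huilier's theorem, tan(E/4) = √[tan(s/2) tan((s−a)/2) tan((s−b)/2) tan((s−c)/2)], giving spherical excess E = 0.4599 rad.
Area = E·R² = 0.4599 × (6378.14)² ≈ 18707141 km².

18707141 km²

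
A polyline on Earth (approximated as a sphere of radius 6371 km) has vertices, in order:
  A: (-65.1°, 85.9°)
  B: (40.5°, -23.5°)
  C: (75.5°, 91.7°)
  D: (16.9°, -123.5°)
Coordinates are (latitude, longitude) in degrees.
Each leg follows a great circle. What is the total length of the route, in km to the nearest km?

30683 km

Leg A→B: central angle 2.3398 rad, distance 14906.9 km.
Leg B→C: central angle 0.9912 rad, distance 6314.9 km.
Leg C→D: central angle 1.4850 rad, distance 9461.0 km.
Total: 14906.9 + 6314.9 + 9461.0 ≈ 30683 km.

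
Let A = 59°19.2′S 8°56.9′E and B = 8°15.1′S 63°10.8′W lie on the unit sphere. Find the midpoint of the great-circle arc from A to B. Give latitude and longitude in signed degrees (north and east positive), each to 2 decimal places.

The central angle between A and B is δ = 1.2887 rad.
With f = 0.5, the slerp weights are sin((1−f)δ)/sin δ = 0.6254 and sin(fδ)/sin δ = 0.6254.
Weighted sum of the unit vectors: (0.6254)·(0.5040,0.0794,-0.8600) + (0.6254)·(0.4465,-0.8832,-0.1435) = (0.5945, -0.5027, -0.6276).
Converting back: φ = atan2(z, √(x²+y²)) = -38.87°, λ = atan2(y, x) = -40.22°.

-38.87°, -40.22°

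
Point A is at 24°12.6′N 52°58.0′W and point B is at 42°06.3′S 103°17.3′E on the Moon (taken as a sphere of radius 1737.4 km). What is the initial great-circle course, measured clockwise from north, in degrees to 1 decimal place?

138.1°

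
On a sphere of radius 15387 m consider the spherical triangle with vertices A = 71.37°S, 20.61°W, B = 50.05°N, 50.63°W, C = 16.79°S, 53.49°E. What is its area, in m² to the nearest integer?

Side lengths (central angles): a = 1.9513, b = 1.2052, c = 2.1518 rad; semiperimeter s = 2.6541.
By l'Huilier's theorem, tan(E/4) = √[tan(s/2) tan((s−a)/2) tan((s−b)/2) tan((s−c)/2)], giving spherical excess E = 2.0983 rad.
Area = E·R² = 2.0983 × (15387)² ≈ 496783400 m².

496783400 m²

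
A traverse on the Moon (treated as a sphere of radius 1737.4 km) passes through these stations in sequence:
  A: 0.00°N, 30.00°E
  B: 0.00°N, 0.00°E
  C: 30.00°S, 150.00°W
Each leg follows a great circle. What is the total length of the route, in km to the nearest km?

5112 km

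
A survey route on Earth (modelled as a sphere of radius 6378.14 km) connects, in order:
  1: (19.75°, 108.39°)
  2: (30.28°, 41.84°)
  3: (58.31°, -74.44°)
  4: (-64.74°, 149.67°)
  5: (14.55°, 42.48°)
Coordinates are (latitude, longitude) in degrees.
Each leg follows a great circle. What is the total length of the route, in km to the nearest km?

45215 km

Leg 1→2: central angle 1.0543 rad, distance 6724.5 km.
Leg 2→3: central angle 1.3406 rad, distance 8550.4 km.
Leg 3→4: central angle 2.7666 rad, distance 17645.5 km.
Leg 4→5: central angle 1.9276 rad, distance 12294.5 km.
Total: 6724.5 + 8550.4 + 17645.5 + 12294.5 ≈ 45215 km.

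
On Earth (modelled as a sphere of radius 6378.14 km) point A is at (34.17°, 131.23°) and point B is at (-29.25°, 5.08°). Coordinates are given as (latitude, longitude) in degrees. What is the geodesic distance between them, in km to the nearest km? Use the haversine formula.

Let φ₁ = 0.5964 rad, φ₂ = -0.5105 rad, and Δλ = -2.2017 rad.
Haversine: a = sin²(Δφ/2) + cos φ₁ cos φ₂ sin²(Δλ/2) = 0.2763 + (0.8274)(0.8725)(0.7950) = 0.85014.
Central angle c = 2·arcsin(√a) = 2.34658 rad.
Distance = R·c = 6378.14 × 2.3466 ≈ 14967 km.

14967 km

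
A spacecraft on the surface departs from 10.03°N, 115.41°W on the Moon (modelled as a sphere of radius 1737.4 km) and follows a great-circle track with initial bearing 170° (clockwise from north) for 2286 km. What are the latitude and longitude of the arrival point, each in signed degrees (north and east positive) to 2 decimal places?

-63.44°, -93.34°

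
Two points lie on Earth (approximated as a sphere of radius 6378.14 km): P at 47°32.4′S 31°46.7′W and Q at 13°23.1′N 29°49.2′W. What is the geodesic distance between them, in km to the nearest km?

6785 km

Let φ₁ = -0.8297 rad, φ₂ = 0.2336 rad, and Δλ = 0.0342 rad.
Haversine: a = sin²(Δφ/2) + cos φ₁ cos φ₂ sin²(Δλ/2) = 0.2570 + (0.6751)(0.9728)(0.0003) = 0.25721.
Central angle c = 2·arcsin(√a) = 1.06378 rad.
Distance = R·c = 6378.14 × 1.0638 ≈ 6785 km.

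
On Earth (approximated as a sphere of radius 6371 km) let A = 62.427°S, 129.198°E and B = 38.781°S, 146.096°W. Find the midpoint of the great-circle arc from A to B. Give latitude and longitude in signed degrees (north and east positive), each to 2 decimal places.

The central angle between A and B is δ = 0.9416 rad.
With f = 0.5, the slerp weights are sin((1−f)δ)/sin δ = 0.5610 and sin(fδ)/sin δ = 0.5610.
Weighted sum of the unit vectors: (0.5610)·(-0.2925,0.3587,-0.8864) + (0.5610)·(-0.6470,-0.4348,-0.6263) = (-0.5271, -0.0427, -0.8487).
Converting back: φ = atan2(z, √(x²+y²)) = -58.07°, λ = atan2(y, x) = -175.37°.

-58.07°, -175.37°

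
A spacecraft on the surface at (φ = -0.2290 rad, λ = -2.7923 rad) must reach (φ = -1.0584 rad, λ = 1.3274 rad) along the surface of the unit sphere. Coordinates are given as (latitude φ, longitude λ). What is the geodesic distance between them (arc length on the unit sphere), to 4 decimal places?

With latitudes φ₁ = -13.121°, φ₂ = -60.642° and longitude difference Δλ = -123.959°:
cos c = sin φ₁ sin φ₂ + cos φ₁ cos φ₂ cos Δλ = (-0.2270)(-0.8716) + (0.9739)(0.4903)(-0.5586) = -0.06886,
so c = arccos(-0.06886) = 1.63971 rad.
On the unit sphere the arc length equals the central angle: 1.6397.

1.6397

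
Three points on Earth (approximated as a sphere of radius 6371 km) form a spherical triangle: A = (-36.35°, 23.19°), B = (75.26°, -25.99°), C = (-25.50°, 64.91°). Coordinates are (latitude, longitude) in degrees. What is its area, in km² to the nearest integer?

42200663 km²

Side lengths (central angles): a = 2.0042, b = 0.6472, c = 2.0256 rad; semiperimeter s = 2.3385.
By l'Huilier's theorem, tan(E/4) = √[tan(s/2) tan((s−a)/2) tan((s−b)/2) tan((s−c)/2)], giving spherical excess E = 1.0397 rad.
Area = E·R² = 1.0397 × (6371)² ≈ 42200663 km².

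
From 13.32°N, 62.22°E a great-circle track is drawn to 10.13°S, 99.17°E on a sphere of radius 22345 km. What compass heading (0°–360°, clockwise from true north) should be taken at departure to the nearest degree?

Δλ = 36.950° = 0.6449 rad.
y = sin Δλ · cos φ₂ = (0.6011)(0.9844) = 0.5917
x = cos φ₁ sin φ₂ − sin φ₁ cos φ₂ cos Δλ = (0.9731)(-0.1759) − (0.2304)(0.9844)(0.7992) = -0.3524
θ = atan2(y, x) = 120.77°, so the bearing is 121°.

121°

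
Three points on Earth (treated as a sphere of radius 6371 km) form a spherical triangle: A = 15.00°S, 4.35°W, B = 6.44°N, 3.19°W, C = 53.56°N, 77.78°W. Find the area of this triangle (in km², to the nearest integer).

8515648 km²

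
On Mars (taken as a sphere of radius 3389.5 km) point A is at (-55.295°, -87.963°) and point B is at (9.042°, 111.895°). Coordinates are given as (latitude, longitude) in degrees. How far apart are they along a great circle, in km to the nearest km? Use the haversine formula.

In radians: φ₁ = -0.9651, φ₂ = 0.1578, Δλ = -160.142° = -2.7950 rad.
Haversine: a = sin²(Δφ/2) + cos φ₁ cos φ₂ sin²(Δλ/2) = 0.2835 + (0.5694)(0.9876)(0.9703) = 0.82902.
Central angle c = 2·arcsin(√a) = 2.28901 rad.
Distance = R·c = 3389.5 × 2.2890 ≈ 7759 km.

7759 km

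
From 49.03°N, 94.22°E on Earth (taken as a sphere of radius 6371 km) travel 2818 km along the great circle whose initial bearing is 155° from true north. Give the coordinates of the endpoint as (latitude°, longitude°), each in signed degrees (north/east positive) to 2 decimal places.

25.34°, 105.77°

Angular distance δ = d/R = 2818/6371 = 0.44232 rad; initial bearing θ = 2.7053 rad.
sin φ₂ = sin φ₁ cos δ + cos φ₁ sin δ cos θ = (0.7551)(0.9038) + (0.6557)(0.4280)(-0.9063) = 0.4280, so φ₂ = 25.34°.
Δλ = atan2(sin θ sin δ cos φ₁, cos δ − sin φ₁ sin φ₂) = atan2(0.1186, 0.5806) = 11.546°.
λ₂ = 94.220° + 11.546° = 105.77°.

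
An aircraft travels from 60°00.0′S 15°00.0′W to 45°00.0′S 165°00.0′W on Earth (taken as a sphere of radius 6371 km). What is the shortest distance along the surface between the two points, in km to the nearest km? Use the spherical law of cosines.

With latitudes φ₁ = -60.000°, φ₂ = -45.000° and longitude difference Δλ = -150.000°:
cos c = sin φ₁ sin φ₂ + cos φ₁ cos φ₂ cos Δλ = (-0.8660)(-0.7071) + (0.5000)(0.7071)(-0.8660) = 0.30619,
so c = arccos(0.30619) = 1.25961 rad.
Distance = R·c = 6371 × 1.2596 ≈ 8025 km.

8025 km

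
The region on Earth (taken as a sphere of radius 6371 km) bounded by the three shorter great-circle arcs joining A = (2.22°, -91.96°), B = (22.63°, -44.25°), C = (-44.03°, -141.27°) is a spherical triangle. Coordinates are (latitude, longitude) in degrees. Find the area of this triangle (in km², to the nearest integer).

13499823 km²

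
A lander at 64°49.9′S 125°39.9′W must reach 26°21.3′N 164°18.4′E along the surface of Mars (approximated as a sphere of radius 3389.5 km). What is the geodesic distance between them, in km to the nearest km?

6257 km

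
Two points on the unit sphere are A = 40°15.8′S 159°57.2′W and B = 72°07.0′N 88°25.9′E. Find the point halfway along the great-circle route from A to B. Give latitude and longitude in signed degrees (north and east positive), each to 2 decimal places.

23.28°, 176.33°

Central angle δ = 2.3481 rad. Interpolating on the sphere with fraction f = 0.5:
P = [sin((1−f)δ)·A + sin(fδ)·B] / sin δ = 1.2940·A + 1.2940·B in Cartesian coordinates,
giving P = (-0.9167, 0.0587, 0.3952), i.e. latitude 23.28°, longitude 176.33°.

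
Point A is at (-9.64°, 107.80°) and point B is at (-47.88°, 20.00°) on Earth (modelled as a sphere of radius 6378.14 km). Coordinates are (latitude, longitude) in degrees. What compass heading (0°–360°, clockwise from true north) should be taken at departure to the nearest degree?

223°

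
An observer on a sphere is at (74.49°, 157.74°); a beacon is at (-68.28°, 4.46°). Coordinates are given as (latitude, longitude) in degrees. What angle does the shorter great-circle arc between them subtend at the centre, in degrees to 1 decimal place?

169.6°

With latitudes φ₁ = 74.490°, φ₂ = -68.280° and longitude difference Δλ = -153.280°:
cos c = sin φ₁ sin φ₂ + cos φ₁ cos φ₂ cos Δλ = (0.9636)(-0.9290) + (0.2674)(0.3701)(-0.8932) = -0.98356,
so c = arccos(-0.98356) = 2.96004 rad.
So the angular separation is 169.6°.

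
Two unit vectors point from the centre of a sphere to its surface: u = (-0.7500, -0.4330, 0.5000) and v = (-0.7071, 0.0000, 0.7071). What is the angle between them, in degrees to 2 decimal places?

27.88°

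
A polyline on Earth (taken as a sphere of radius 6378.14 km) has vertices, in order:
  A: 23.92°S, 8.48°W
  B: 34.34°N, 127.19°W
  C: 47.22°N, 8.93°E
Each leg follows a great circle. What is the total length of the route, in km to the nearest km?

Leg A→B: central angle 2.2035 rad, distance 14054.0 km.
Leg B→C: central angle 1.5610 rad, distance 9956.2 km.
Total: 14054.0 + 9956.2 ≈ 24010 km.

24010 km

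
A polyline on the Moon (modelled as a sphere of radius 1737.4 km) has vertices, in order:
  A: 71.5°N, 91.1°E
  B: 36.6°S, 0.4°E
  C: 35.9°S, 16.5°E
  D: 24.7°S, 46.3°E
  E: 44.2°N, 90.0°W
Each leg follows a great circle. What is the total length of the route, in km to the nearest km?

9255 km

Leg A→B: central angle 2.1755 rad, distance 3779.7 km.
Leg B→C: central angle 0.2267 rad, distance 393.8 km.
Leg C→D: central angle 0.4872 rad, distance 846.5 km.
Leg D→E: central angle 2.4375 rad, distance 4234.9 km.
Total: 3779.7 + 393.8 + 846.5 + 4234.9 ≈ 9255 km.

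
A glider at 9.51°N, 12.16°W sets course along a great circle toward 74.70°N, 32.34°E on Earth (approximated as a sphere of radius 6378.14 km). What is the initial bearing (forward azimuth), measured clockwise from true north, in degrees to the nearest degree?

Δλ = 44.500° = 0.7767 rad.
y = sin Δλ · cos φ₂ = (0.7009)(0.2639) = 0.1850
x = cos φ₁ sin φ₂ − sin φ₁ cos φ₂ cos Δλ = (0.9863)(0.9646) − (0.1652)(0.2639)(0.7133) = 0.9202
θ = atan2(y, x) = 11.36°, so the bearing is 11°.

11°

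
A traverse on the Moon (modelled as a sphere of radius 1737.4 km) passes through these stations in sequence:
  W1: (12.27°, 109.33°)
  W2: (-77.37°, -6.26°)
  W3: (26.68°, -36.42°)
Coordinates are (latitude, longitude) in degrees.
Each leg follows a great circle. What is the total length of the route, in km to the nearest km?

Leg W1→W2: central angle 1.8751 rad, distance 3257.9 km.
Leg W2→W3: central angle 1.8434 rad, distance 3202.7 km.
Total: 3257.9 + 3202.7 ≈ 6461 km.

6461 km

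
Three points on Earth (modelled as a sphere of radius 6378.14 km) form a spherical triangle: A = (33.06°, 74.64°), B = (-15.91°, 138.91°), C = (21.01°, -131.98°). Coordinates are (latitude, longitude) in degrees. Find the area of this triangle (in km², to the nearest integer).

76842922 km²

Side lengths (central angles): a = 1.6552, b = 2.0989, c = 1.3691 rad; semiperimeter s = 2.5616.
By l'Huilier's theorem, tan(E/4) = √[tan(s/2) tan((s−a)/2) tan((s−b)/2) tan((s−c)/2)], giving spherical excess E = 1.8889 rad.
Area = E·R² = 1.8889 × (6378.14)² ≈ 76842922 km².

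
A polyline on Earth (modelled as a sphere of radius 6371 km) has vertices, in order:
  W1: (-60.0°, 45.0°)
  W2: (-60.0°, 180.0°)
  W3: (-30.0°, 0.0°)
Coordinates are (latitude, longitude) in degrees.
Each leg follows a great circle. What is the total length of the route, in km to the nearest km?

16126 km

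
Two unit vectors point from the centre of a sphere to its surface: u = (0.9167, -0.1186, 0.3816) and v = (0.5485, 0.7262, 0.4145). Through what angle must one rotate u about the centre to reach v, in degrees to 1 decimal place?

u·v = 0.5749; |u| = 1.0000, |v| = 1.0000.
cos θ = (u·v)/(|u||v|) = 0.5748, so θ = 54.9°.

54.9°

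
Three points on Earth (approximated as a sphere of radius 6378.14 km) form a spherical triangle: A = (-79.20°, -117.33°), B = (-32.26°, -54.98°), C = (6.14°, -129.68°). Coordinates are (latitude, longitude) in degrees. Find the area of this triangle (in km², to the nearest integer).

33016755 km²

Side lengths (central angles): a = 1.4053, b = 1.4938, c = 0.9300 rad; semiperimeter s = 1.9145.
By l'Huilier's theorem, tan(E/4) = √[tan(s/2) tan((s−a)/2) tan((s−b)/2) tan((s−c)/2)], giving spherical excess E = 0.8116 rad.
Area = E·R² = 0.8116 × (6378.14)² ≈ 33016755 km².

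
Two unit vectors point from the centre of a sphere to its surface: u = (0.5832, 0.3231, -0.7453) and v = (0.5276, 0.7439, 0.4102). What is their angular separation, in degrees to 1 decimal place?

u·v = 0.2423; |u| = 1.0000, |v| = 1.0000.
cos θ = (u·v)/(|u||v|) = 0.2423, so θ = 76.0°.

76.0°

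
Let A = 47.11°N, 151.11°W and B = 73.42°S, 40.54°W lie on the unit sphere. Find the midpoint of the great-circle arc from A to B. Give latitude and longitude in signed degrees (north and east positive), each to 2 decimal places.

-19.46°, -126.39°

Central angle δ = 2.4503 rad. Interpolating on the sphere with fraction f = 0.5:
P = [sin((1−f)δ)·A + sin(fδ)·B] / sin δ = 1.4758·A + 1.4758·B in Cartesian coordinates,
giving P = (-0.5594, -0.7590, -0.3332), i.e. latitude -19.46°, longitude -126.39°.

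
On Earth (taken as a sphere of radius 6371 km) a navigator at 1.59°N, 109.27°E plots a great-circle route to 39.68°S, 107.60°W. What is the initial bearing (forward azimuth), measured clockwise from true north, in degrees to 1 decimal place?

143.4°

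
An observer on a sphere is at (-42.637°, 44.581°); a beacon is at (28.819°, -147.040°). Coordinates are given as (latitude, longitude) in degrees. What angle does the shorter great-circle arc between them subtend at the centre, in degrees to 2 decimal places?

163.30°

In radians: φ₁ = -0.7442, φ₂ = 0.5030, Δλ = 168.379° = 2.9388 rad.
Haversine: a = sin²(Δφ/2) + cos φ₁ cos φ₂ sin²(Δλ/2) = 0.3410 + (0.7357)(0.8761)(0.9898) = 0.97892.
Central angle c = 2·arcsin(√a) = 2.85021 rad.
So the angular separation is 163.30°.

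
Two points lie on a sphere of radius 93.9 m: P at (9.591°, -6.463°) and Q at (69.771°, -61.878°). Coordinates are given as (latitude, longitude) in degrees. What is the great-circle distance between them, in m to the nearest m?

In radians: φ₁ = 0.1674, φ₂ = 1.2177, Δλ = -55.415° = -0.9672 rad.
Haversine: a = sin²(Δφ/2) + cos φ₁ cos φ₂ sin²(Δλ/2) = 0.2514 + (0.9860)(0.3458)(0.2162) = 0.32507.
Central angle c = 2·arcsin(√a) = 1.21337 rad.
Distance = R·c = 93.9 × 1.2134 ≈ 114 m.

114 m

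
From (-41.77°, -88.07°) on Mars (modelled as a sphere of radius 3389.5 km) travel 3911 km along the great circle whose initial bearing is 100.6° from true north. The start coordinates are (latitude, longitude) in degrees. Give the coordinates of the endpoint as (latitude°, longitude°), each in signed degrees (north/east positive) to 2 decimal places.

-23.28°, -10.01°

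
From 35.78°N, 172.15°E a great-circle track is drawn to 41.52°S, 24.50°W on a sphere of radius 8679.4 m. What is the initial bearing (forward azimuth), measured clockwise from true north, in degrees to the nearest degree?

119°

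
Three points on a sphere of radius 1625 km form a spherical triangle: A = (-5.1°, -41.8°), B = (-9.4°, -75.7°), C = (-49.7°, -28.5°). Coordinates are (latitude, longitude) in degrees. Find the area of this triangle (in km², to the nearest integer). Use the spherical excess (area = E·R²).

Side lengths (central angles): a = 0.9787, b = 0.8027, c = 0.5914 rad; semiperimeter s = 1.1864.
By l'Huilier's theorem, tan(E/4) = √[tan(s/2) tan((s−a)/2) tan((s−b)/2) tan((s−c)/2)], giving spherical excess E = 0.2584 rad.
Area = E·R² = 0.2584 × (1625)² ≈ 682390 km².

682390 km²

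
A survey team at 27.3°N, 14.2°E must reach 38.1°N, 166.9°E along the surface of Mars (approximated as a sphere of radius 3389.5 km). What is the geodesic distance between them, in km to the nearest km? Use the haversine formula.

6494 km

With latitudes φ₁ = 27.300°, φ₂ = 38.100° and longitude difference Δλ = 152.700°:
Haversine: a = sin²(Δφ/2) + cos φ₁ cos φ₂ sin²(Δλ/2) = 0.0089 + (0.8886)(0.7869)(0.9443) = 0.66920.
Central angle c = 2·arcsin(√a) = 1.91600 rad.
Distance = R·c = 3389.5 × 1.9160 ≈ 6494 km.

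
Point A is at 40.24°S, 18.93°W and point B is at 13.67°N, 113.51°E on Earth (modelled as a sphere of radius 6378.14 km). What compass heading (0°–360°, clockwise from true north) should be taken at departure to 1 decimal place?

108.7°

With φ₁ = -0.7023, φ₂ = 0.2386, Δλ = 2.3115 rad, the forward-azimuth formula gives
θ = atan2( sin Δλ cos φ₂ , cos φ₁ sin φ₂ − sin φ₁ cos φ₂ cos Δλ ) = atan2(0.7171, -0.2432) = 108.73°.
So the initial bearing is 108.7°.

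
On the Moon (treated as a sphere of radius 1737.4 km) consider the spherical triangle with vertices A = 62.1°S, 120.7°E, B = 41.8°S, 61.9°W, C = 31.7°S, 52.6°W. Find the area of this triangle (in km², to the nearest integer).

Side lengths (central angles): a = 0.2188, b = 1.5017, c = 1.3278 rad; semiperimeter s = 1.5242.
By l'Huilier's theorem, tan(E/4) = √[tan(s/2) tan((s−a)/2) tan((s−b)/2) tan((s−c)/2)], giving spherical excess E = 0.1135 rad.
Area = E·R² = 0.1135 × (1737.4)² ≈ 342617 km².

342617 km²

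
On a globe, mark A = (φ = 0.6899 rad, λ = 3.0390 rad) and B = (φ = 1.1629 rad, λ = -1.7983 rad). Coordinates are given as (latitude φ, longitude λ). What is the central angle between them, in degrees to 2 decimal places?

51.51°

With latitudes φ₁ = 39.528°, φ₂ = 66.629° and longitude difference Δλ = 82.843°:
Haversine: a = sin²(Δφ/2) + cos φ₁ cos φ₂ sin²(Δλ/2) = 0.0549 + (0.7713)(0.3967)(0.4377) = 0.18882.
Central angle c = 2·arcsin(√a) = 0.89904 rad.
So the angular separation is 51.51°.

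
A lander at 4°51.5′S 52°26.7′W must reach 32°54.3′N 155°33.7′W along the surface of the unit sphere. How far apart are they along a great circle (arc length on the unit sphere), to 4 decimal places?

1.8089

In radians: φ₁ = -0.0848, φ₂ = 0.5743, Δλ = -103.117° = -1.7997 rad.
cos c = sin φ₁ sin φ₂ + cos φ₁ cos φ₂ cos Δλ = (-0.0847)(0.5432) + (0.9964)(0.8396)(-0.2269) = -0.23585,
so c = arccos(-0.23585) = 1.80889 rad.
On the unit sphere the arc length equals the central angle: 1.8089.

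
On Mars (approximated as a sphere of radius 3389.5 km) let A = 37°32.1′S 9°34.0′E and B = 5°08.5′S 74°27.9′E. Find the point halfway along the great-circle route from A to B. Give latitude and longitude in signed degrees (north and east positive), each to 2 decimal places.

Central angle δ = 1.1705 rad. Interpolating on the sphere with fraction f = 0.5:
P = [sin((1−f)δ)·A + sin(fδ)·B] / sin δ = 0.5998·A + 0.5998·B in Cartesian coordinates,
giving P = (0.6290, 0.6546, -0.4192), i.e. latitude -24.78°, longitude 46.14°.

-24.78°, 46.14°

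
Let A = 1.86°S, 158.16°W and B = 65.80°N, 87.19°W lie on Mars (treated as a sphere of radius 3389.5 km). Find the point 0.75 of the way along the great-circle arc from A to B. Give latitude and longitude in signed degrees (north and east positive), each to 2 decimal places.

Central angle δ = 1.4666 rad. Interpolating on the sphere with fraction f = 0.75:
P = [sin((1−f)δ)·A + sin(fδ)·B] / sin δ = 0.3604·A + 0.8961·B in Cartesian coordinates,
giving P = (-0.3164, -0.5009, 0.8056), i.e. latitude 53.67°, longitude -122.28°.

53.67°, -122.28°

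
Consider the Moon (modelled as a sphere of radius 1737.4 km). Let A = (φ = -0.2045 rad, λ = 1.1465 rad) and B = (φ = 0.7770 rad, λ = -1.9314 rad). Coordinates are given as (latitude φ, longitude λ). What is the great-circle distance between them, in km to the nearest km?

4459 km

Let φ₁ = -0.2045 rad, φ₂ = 0.7770 rad, and Δλ = -3.0779 rad.
cos c = sin φ₁ sin φ₂ + cos φ₁ cos φ₂ cos Δλ = (-0.2031)(0.7011) + (0.9792)(0.7130)(-0.9980) = -0.83913,
so c = arccos(-0.83913) = 2.56648 rad.
Distance = R·c = 1737.4 × 2.5665 ≈ 4459 km.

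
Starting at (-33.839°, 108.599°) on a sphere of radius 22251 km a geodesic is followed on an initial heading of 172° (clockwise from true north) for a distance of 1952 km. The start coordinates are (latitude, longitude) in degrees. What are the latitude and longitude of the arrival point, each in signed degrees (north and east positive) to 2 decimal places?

Angular distance δ = d/R = 1952/22251 = 0.08773 rad; initial bearing θ = 3.0020 rad.
sin φ₂ = sin φ₁ cos δ + cos φ₁ sin δ cos θ = (-0.5569)(0.9962) + (0.8306)(0.0876)(-0.9903) = -0.6268, so φ₂ = -38.81°.
Δλ = atan2(sin θ sin δ cos φ₁, cos δ − sin φ₁ sin φ₂) = atan2(0.0101, 0.6471) = 0.897°.
λ₂ = 108.599° + 0.897° = 109.50°.

-38.81°, 109.50°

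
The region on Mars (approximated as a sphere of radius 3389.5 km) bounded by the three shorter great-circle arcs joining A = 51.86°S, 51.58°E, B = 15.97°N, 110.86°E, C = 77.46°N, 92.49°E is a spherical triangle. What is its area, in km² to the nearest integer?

Side lengths (central angles): a = 1.0853, b = 2.3002, c = 1.4838 rad; semiperimeter s = 2.4346.
By l'Huilier's theorem, tan(E/4) = √[tan(s/2) tan((s−a)/2) tan((s−b)/2) tan((s−c)/2)], giving spherical excess E = 1.0701 rad.
Area = E·R² = 1.0701 × (3389.5)² ≈ 12293671 km².

12293671 km²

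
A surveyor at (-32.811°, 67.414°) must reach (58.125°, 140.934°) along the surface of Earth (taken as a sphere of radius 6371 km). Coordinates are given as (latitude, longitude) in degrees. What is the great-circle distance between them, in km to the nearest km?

In radians: φ₁ = -0.5727, φ₂ = 1.0145, Δλ = 73.520° = 1.2832 rad.
cos c = sin φ₁ sin φ₂ + cos φ₁ cos φ₂ cos Δλ = (-0.5419)(0.8492) + (0.8405)(0.5281)(0.2837) = -0.33425,
so c = arccos(-0.33425) = 1.91161 rad.
Distance = R·c = 6371 × 1.9116 ≈ 12179 km.

12179 km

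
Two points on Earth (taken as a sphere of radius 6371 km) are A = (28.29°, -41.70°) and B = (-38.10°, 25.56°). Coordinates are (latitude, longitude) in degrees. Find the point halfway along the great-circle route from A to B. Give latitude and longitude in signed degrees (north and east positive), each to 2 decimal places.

The central angle between A and B is δ = 1.5954 rad.
With f = 0.5, the slerp weights are sin((1−f)δ)/sin δ = 0.7160 and sin(fδ)/sin δ = 0.7160.
Weighted sum of the unit vectors: (0.7160)·(0.6575,-0.5858,0.4739) + (0.7160)·(0.7099,0.3395,-0.6170) = (0.9790, -0.1763, -0.1025).
Converting back: φ = atan2(z, √(x²+y²)) = -5.88°, λ = atan2(y, x) = -10.21°.

-5.88°, -10.21°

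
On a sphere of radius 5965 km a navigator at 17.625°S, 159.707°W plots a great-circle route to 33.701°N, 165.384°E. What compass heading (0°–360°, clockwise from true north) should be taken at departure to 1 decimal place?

327.1°

With φ₁ = -0.3076, φ₂ = 0.5882, Δλ = -0.6093 rad, the forward-azimuth formula gives
θ = atan2( sin Δλ cos φ₂ , cos φ₁ sin φ₂ − sin φ₁ cos φ₂ cos Δλ ) = atan2(-0.4761, 0.7354) = -32.92°.
Adding 360° brings this into [0°, 360°): 327.1°.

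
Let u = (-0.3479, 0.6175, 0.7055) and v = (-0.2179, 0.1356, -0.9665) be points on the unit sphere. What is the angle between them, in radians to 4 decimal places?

2.1204 rad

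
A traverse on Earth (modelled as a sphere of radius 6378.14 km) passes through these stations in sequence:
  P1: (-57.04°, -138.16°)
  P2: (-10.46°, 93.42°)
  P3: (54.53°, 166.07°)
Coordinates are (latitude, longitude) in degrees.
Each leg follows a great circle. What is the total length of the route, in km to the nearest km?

Leg P1→P2: central angle 1.7519 rad, distance 11174.0 km.
Leg P2→P3: central angle 1.5485 rad, distance 9876.4 km.
Total: 11174.0 + 9876.4 ≈ 21050 km.

21050 km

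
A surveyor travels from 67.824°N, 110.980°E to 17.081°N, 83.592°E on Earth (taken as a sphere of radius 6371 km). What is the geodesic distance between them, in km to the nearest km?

5968 km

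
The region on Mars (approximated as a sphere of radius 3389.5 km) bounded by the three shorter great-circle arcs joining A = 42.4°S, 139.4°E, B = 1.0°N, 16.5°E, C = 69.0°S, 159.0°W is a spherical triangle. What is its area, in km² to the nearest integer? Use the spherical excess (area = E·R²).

Side lengths (central angles): a = 1.9536, b = 0.7146, c = 1.9963 rad; semiperimeter s = 2.3322.
By l'Huilier's theorem, tan(E/4) = √[tan(s/2) tan((s−a)/2) tan((s−b)/2) tan((s−c)/2)], giving spherical excess E = 1.0993 rad.
Area = E·R² = 1.0993 × (3389.5)² ≈ 12629087 km².

12629087 km²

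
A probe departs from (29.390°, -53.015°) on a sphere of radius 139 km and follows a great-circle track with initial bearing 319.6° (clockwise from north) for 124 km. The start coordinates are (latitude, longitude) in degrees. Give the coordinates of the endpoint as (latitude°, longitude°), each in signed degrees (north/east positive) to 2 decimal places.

55.54°, -116.10°

Angular distance δ = d/R = 124/139 = 0.89209 rad; initial bearing θ = 5.5781 rad.
sin φ₂ = sin φ₁ cos δ + cos φ₁ sin δ cos θ = (0.4908)(0.6278) + (0.8713)(0.7784)(0.7615) = 0.8246, so φ₂ = 55.54°.
Δλ = atan2(sin θ sin δ cos φ₁, cos δ − sin φ₁ sin φ₂) = atan2(-0.4396, 0.2231) = -63.086°.
λ₂ = -53.015° − 63.086° = -116.10°.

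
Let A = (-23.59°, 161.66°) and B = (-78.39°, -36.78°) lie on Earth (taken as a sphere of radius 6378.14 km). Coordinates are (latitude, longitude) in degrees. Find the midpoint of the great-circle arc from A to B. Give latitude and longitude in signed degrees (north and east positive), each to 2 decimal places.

-62.17°, 166.67°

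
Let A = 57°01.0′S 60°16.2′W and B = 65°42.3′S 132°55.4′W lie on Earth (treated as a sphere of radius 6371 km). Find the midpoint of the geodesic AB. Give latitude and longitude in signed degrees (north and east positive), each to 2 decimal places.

Central angle δ = 0.5893 rad. Interpolating on the sphere with fraction f = 0.5:
P = [sin((1−f)δ)·A + sin(fδ)·B] / sin δ = 0.5225·A + 0.5225·B in Cartesian coordinates,
giving P = (-0.0053, -0.4044, -0.9145), i.e. latitude -66.14°, longitude -90.76°.

-66.14°, -90.76°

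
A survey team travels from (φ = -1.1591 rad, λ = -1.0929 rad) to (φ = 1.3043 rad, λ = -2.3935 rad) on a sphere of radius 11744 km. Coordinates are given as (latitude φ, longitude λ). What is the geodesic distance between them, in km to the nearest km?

30513 km

With latitudes φ₁ = -66.412°, φ₂ = 74.731° and longitude difference Δλ = -74.519°:
cos c = sin φ₁ sin φ₂ + cos φ₁ cos φ₂ cos Δλ = (-0.9164)(0.9647) + (0.4002)(0.2634)(0.2669) = -0.85596,
so c = arccos(-0.85596) = 2.59821 rad.
Distance = R·c = 11744 × 2.5982 ≈ 30513 km.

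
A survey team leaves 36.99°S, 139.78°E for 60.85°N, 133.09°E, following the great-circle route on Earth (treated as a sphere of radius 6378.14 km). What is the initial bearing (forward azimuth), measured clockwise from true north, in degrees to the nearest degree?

357°

Δλ = -6.690° = -0.1168 rad.
y = sin Δλ · cos φ₂ = (-0.1165)(0.4871) = -0.0567
x = cos φ₁ sin φ₂ − sin φ₁ cos φ₂ cos Δλ = (0.7987)(0.8733) − (-0.6017)(0.4871)(0.9932) = 0.9887
θ = atan2(y, x) = -3.28°; adding 360° gives 357°.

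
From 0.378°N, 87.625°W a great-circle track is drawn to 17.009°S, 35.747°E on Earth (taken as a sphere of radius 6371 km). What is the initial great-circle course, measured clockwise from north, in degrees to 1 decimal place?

109.9°

Δλ = 123.372° = 2.1532 rad.
y = sin Δλ · cos φ₂ = (0.8351)(0.9563) = 0.7986
x = cos φ₁ sin φ₂ − sin φ₁ cos φ₂ cos Δλ = (1.0000)(-0.2925) − (0.0066)(0.9563)(-0.5501) = -0.2890
θ = atan2(y, x) = 109.90°, so the bearing is 109.9°.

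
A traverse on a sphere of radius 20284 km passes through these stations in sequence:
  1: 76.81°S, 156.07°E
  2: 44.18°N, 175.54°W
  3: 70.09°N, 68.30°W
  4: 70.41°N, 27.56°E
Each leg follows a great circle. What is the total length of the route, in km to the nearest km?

Leg 1→2: central angle 2.1348 rad, distance 43302.2 km.
Leg 2→3: central angle 0.9485 rad, distance 19240.0 km.
Leg 3→4: central angle 0.5071 rad, distance 10286.4 km.
Total: 43302.2 + 19240.0 + 10286.4 ≈ 72829 km.

72829 km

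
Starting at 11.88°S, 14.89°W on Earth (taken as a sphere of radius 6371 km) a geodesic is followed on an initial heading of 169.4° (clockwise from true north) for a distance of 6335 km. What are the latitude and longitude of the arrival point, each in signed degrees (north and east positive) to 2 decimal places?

-66.73°, 8.09°

Angular distance δ = d/R = 6335/6371 = 0.99435 rad; initial bearing θ = 2.9566 rad.
sin φ₂ = sin φ₁ cos δ + cos φ₁ sin δ cos θ = (-0.2059)(0.5450) + (0.9786)(0.8384)(-0.9829) = -0.9187, so φ₂ = -66.73°.
Δλ = atan2(sin θ sin δ cos φ₁, cos δ − sin φ₁ sin φ₂) = atan2(0.1509, 0.3559) = 22.978°.
λ₂ = -14.890° + 22.978° = 8.09°.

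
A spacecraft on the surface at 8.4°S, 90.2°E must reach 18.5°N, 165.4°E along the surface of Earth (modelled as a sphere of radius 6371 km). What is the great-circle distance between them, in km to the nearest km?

Let φ₁ = -0.1466 rad, φ₂ = 0.3229 rad, and Δλ = 1.3125 rad.
Haversine: a = sin²(Δφ/2) + cos φ₁ cos φ₂ sin²(Δλ/2) = 0.0541 + (0.9893)(0.9483)(0.3723) = 0.40335.
Central angle c = 2·arcsin(√a) = 1.37628 rad.
Distance = R·c = 6371 × 1.3763 ≈ 8768 km.

8768 km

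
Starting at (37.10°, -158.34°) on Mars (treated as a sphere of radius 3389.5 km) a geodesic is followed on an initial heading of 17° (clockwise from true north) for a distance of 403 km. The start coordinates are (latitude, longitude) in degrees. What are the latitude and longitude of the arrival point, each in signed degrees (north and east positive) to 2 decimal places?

43.58°, -155.60°

Angular distance δ = d/R = 403/3389.5 = 0.11890 rad; initial bearing θ = 0.2967 rad.
sin φ₂ = sin φ₁ cos δ + cos φ₁ sin δ cos θ = (0.6032)(0.9929) + (0.7976)(0.1186)(0.9563) = 0.6894, so φ₂ = 43.58°.
Δλ = atan2(sin θ sin δ cos φ₁, cos δ − sin φ₁ sin φ₂) = atan2(0.0277, 0.5771) = 2.744°.
λ₂ = -158.340° + 2.744° = -155.60°.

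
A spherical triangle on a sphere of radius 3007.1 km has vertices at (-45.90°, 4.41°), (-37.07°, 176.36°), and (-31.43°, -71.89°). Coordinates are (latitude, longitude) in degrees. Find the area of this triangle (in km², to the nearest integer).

9463447 km²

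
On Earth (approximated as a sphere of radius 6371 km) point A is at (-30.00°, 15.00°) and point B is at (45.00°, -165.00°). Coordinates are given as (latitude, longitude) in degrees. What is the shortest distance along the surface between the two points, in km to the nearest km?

18347 km

With latitudes φ₁ = -30.000°, φ₂ = 45.000° and longitude difference Δλ = -180.000°:
cos c = sin φ₁ sin φ₂ + cos φ₁ cos φ₂ cos Δλ = (-0.5000)(0.7071) + (0.8660)(0.7071)(-1.0000) = -0.96593,
so c = arccos(-0.96593) = 2.87979 rad.
Distance = R·c = 6371 × 2.8798 ≈ 18347 km.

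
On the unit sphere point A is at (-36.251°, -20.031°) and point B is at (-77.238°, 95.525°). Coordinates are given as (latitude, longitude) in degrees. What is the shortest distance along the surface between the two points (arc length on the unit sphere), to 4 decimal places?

In radians: φ₁ = -0.6327, φ₂ = -1.3481, Δλ = 115.556° = 2.0168 rad.
cos c = sin φ₁ sin φ₂ + cos φ₁ cos φ₂ cos Δλ = (-0.5913)(-0.9753) + (0.8064)(0.2209)(-0.4314) = 0.49987,
so c = arccos(0.49987) = 1.04735 rad.
On the unit sphere the arc length equals the central angle: 1.0474.

1.0474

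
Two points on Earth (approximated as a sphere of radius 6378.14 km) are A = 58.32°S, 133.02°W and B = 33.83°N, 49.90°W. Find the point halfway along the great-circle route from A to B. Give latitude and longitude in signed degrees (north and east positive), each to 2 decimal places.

The central angle between A and B is δ = 2.0059 rad.
With f = 0.5, the slerp weights are sin((1−f)δ)/sin δ = 0.9297 and sin(fδ)/sin δ = 0.9297.
Weighted sum of the unit vectors: (0.9297)·(-0.3583,-0.3840,-0.8510) + (0.9297)·(0.5351,-0.6354,0.5567) = (0.1643, -0.9477, -0.2736).
Converting back: φ = atan2(z, √(x²+y²)) = -15.88°, λ = atan2(y, x) = -80.16°.

-15.88°, -80.16°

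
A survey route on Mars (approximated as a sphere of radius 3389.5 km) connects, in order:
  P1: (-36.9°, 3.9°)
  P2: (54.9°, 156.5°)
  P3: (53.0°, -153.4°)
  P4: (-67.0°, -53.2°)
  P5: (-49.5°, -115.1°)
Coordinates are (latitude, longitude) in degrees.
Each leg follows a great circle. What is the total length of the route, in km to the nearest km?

Leg P1→P2: central angle 2.6894 rad, distance 9115.6 km.
Leg P2→P3: central angle 0.5046 rad, distance 1710.3 km.
Leg P3→P4: central angle 2.4603 rad, distance 8339.3 km.
Leg P4→P5: central angle 0.6103 rad, distance 2068.6 km.
Total: 9115.6 + 1710.3 + 8339.3 + 2068.6 ≈ 21234 km.

21234 km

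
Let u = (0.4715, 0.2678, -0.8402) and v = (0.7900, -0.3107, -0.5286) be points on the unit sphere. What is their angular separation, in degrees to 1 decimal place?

42.8°

u·v = 0.7334; |u| = 1.0000, |v| = 1.0000.
cos θ = (u·v)/(|u||v|) = 0.7334, so θ = 42.8°.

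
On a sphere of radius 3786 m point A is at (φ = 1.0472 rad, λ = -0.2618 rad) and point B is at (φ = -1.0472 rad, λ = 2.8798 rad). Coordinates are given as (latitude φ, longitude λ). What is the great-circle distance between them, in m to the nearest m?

11894 m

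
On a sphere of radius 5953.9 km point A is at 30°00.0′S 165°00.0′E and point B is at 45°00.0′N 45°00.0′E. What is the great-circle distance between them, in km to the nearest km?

In radians: φ₁ = -0.5236, φ₂ = 0.7854, Δλ = -120.000° = -2.0944 rad.
cos c = sin φ₁ sin φ₂ + cos φ₁ cos φ₂ cos Δλ = (-0.5000)(0.7071) + (0.8660)(0.7071)(-0.5000) = -0.65974,
so c = arccos(-0.65974) = 2.29127 rad.
Distance = R·c = 5953.9 × 2.2913 ≈ 13642 km.

13642 km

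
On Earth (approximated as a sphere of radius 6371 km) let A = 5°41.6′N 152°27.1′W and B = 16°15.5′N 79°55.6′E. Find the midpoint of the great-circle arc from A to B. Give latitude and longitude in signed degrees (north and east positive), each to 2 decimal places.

Central angle δ = 2.1596 rad. Interpolating on the sphere with fraction f = 0.5:
P = [sin((1−f)δ)·A + sin(fδ)·B] / sin δ = 1.0604·A + 1.0604·B in Cartesian coordinates,
giving P = (-0.7575, 0.5143, 0.4021), i.e. latitude 23.71°, longitude 145.83°.

23.71°, 145.83°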